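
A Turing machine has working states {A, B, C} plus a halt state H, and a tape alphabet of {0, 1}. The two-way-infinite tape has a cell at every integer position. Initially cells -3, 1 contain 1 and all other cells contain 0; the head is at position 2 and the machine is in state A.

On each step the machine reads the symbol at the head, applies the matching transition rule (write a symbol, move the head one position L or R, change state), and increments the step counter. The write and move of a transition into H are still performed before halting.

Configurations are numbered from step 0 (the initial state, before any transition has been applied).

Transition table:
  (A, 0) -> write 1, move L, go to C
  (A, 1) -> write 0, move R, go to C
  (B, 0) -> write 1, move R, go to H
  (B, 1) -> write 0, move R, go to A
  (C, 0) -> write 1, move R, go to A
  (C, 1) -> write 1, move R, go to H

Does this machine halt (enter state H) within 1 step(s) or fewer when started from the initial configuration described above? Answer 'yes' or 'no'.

Answer: no

Derivation:
Step 1: in state A at pos 2, read 0 -> (A,0)->write 1,move L,goto C. Now: state=C, head=1, tape[-4..3]=01000110 (head:      ^)
After 1 step(s): state = C (not H) -> not halted within 1 -> no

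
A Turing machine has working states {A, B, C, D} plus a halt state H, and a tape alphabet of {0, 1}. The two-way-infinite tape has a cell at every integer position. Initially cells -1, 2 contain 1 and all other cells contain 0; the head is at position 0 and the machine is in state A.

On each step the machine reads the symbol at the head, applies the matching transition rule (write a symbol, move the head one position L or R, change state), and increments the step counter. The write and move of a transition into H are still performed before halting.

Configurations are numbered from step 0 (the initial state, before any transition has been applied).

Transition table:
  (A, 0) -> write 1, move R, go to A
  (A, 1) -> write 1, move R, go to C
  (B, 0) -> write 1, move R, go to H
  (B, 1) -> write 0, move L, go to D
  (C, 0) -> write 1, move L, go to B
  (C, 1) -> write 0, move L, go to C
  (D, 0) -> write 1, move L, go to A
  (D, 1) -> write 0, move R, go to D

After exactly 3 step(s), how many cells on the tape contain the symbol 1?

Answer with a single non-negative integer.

Step 1: in state A at pos 0, read 0 -> (A,0)->write 1,move R,goto A. Now: state=A, head=1, tape[-2..3]=011010 (head:    ^)
Step 2: in state A at pos 1, read 0 -> (A,0)->write 1,move R,goto A. Now: state=A, head=2, tape[-2..3]=011110 (head:     ^)
Step 3: in state A at pos 2, read 1 -> (A,1)->write 1,move R,goto C. Now: state=C, head=3, tape[-2..4]=0111100 (head:      ^)
Cells containing 1 after step 3: {-1, 0, 1, 2} -> 4 cell(s)

Answer: 4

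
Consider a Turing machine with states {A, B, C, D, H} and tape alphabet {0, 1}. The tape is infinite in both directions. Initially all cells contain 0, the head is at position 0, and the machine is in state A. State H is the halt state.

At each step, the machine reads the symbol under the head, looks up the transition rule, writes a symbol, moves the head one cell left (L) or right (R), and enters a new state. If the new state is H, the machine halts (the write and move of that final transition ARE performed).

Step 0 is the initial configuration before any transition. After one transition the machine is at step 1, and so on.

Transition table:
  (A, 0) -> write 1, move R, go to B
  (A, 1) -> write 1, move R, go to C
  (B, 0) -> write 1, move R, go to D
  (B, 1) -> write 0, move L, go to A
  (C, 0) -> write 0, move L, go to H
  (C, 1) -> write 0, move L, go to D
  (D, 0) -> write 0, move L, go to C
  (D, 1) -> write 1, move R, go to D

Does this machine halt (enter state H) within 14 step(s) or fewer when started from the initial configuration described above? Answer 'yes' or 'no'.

Answer: yes

Derivation:
Step 1: in state A at pos 0, read 0 -> (A,0)->write 1,move R,goto B. Now: state=B, head=1, tape[-1..2]=0100 (head:   ^)
Step 2: in state B at pos 1, read 0 -> (B,0)->write 1,move R,goto D. Now: state=D, head=2, tape[-1..3]=01100 (head:    ^)
Step 3: in state D at pos 2, read 0 -> (D,0)->write 0,move L,goto C. Now: state=C, head=1, tape[-1..3]=01100 (head:   ^)
Step 4: in state C at pos 1, read 1 -> (C,1)->write 0,move L,goto D. Now: state=D, head=0, tape[-1..3]=01000 (head:  ^)
Step 5: in state D at pos 0, read 1 -> (D,1)->write 1,move R,goto D. Now: state=D, head=1, tape[-1..3]=01000 (head:   ^)
Step 6: in state D at pos 1, read 0 -> (D,0)->write 0,move L,goto C. Now: state=C, head=0, tape[-1..3]=01000 (head:  ^)
Step 7: in state C at pos 0, read 1 -> (C,1)->write 0,move L,goto D. Now: state=D, head=-1, tape[-2..3]=000000 (head:  ^)
Step 8: in state D at pos -1, read 0 -> (D,0)->write 0,move L,goto C. Now: state=C, head=-2, tape[-3..3]=0000000 (head:  ^)
Step 9: in state C at pos -2, read 0 -> (C,0)->write 0,move L,goto H. Now: state=H, head=-3, tape[-4..3]=00000000 (head:  ^)
State H reached at step 9; 9 <= 14 -> yes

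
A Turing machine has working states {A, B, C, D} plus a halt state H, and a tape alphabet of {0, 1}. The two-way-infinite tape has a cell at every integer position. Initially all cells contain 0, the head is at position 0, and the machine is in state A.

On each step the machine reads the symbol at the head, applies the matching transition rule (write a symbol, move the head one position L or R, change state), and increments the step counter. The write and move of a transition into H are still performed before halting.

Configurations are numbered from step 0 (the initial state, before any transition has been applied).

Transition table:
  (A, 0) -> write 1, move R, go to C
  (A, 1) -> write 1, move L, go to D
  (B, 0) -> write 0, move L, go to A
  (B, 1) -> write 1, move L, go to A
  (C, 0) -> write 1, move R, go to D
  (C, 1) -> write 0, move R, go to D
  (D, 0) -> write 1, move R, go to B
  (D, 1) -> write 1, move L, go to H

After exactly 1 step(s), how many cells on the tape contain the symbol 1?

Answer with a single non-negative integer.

Step 1: in state A at pos 0, read 0 -> (A,0)->write 1,move R,goto C. Now: state=C, head=1, tape[-1..2]=0100 (head:   ^)
Cells containing 1 after step 1: {0} -> 1 cell(s)

Answer: 1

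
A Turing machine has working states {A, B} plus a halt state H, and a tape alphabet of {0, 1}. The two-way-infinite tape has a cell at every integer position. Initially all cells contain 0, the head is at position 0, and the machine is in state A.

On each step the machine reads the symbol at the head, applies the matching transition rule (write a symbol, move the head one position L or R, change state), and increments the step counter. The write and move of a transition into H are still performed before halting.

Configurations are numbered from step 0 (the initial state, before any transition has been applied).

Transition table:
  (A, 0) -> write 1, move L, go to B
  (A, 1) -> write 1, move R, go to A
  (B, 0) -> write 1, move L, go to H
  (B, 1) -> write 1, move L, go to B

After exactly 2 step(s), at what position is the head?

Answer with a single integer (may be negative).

Step 1: in state A at pos 0, read 0 -> (A,0)->write 1,move L,goto B. Now: state=B, head=-1, tape[-2..1]=0010 (head:  ^)
Step 2: in state B at pos -1, read 0 -> (B,0)->write 1,move L,goto H. Now: state=H, head=-2, tape[-3..1]=00110 (head:  ^)

Answer: -2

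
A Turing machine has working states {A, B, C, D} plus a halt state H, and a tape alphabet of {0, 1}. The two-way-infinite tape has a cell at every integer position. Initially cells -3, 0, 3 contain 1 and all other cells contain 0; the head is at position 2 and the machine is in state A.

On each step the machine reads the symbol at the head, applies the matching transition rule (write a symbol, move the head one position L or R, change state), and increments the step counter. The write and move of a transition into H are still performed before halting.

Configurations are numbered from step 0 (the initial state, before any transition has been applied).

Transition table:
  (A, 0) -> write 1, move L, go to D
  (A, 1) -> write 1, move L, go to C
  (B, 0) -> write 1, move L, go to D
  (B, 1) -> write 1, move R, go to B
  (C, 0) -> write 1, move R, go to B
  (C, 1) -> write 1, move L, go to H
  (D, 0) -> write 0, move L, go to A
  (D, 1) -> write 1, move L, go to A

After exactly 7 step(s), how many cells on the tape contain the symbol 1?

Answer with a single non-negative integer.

Answer: 6

Derivation:
Step 1: in state A at pos 2, read 0 -> (A,0)->write 1,move L,goto D. Now: state=D, head=1, tape[-4..4]=010010110 (head:      ^)
Step 2: in state D at pos 1, read 0 -> (D,0)->write 0,move L,goto A. Now: state=A, head=0, tape[-4..4]=010010110 (head:     ^)
Step 3: in state A at pos 0, read 1 -> (A,1)->write 1,move L,goto C. Now: state=C, head=-1, tape[-4..4]=010010110 (head:    ^)
Step 4: in state C at pos -1, read 0 -> (C,0)->write 1,move R,goto B. Now: state=B, head=0, tape[-4..4]=010110110 (head:     ^)
Step 5: in state B at pos 0, read 1 -> (B,1)->write 1,move R,goto B. Now: state=B, head=1, tape[-4..4]=010110110 (head:      ^)
Step 6: in state B at pos 1, read 0 -> (B,0)->write 1,move L,goto D. Now: state=D, head=0, tape[-4..4]=010111110 (head:     ^)
Step 7: in state D at pos 0, read 1 -> (D,1)->write 1,move L,goto A. Now: state=A, head=-1, tape[-4..4]=010111110 (head:    ^)
Cells containing 1 after step 7: {-3, -1, 0, 1, 2, 3} -> 6 cell(s)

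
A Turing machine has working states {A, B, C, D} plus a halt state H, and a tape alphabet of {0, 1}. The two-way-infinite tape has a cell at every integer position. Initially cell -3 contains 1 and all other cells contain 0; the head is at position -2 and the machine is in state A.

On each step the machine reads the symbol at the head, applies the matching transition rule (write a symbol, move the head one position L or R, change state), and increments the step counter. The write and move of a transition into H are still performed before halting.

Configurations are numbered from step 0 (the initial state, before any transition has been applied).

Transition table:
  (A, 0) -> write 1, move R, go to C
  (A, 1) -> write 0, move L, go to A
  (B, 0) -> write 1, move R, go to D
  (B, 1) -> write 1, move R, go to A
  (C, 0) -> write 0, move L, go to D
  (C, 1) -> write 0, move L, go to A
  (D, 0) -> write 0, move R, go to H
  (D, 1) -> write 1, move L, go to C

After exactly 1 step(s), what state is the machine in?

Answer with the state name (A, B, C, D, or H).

Answer: C

Derivation:
Step 1: in state A at pos -2, read 0 -> (A,0)->write 1,move R,goto C. Now: state=C, head=-1, tape[-4..0]=01100 (head:    ^)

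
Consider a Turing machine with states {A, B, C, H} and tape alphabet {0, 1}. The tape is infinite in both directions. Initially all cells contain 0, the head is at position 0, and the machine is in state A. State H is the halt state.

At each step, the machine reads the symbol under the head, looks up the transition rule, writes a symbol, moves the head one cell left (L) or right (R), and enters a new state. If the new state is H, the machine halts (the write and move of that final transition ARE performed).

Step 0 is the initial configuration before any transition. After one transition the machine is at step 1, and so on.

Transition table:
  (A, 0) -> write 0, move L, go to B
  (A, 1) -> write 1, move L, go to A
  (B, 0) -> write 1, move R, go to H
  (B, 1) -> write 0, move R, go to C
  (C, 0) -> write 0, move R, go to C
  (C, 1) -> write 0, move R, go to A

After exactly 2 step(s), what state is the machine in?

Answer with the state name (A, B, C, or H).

Answer: H

Derivation:
Step 1: in state A at pos 0, read 0 -> (A,0)->write 0,move L,goto B. Now: state=B, head=-1, tape[-2..1]=0000 (head:  ^)
Step 2: in state B at pos -1, read 0 -> (B,0)->write 1,move R,goto H. Now: state=H, head=0, tape[-2..1]=0100 (head:   ^)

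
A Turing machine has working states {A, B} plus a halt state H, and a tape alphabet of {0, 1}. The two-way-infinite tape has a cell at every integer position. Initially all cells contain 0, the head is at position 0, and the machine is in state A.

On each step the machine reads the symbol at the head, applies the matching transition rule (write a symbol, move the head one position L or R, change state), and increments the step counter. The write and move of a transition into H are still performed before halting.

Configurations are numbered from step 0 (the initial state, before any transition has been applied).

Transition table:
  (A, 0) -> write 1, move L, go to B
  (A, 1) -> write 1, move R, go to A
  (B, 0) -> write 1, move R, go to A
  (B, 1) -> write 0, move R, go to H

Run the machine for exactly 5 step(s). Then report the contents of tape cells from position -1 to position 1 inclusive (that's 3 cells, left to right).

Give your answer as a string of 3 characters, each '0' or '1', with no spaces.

Step 1: in state A at pos 0, read 0 -> (A,0)->write 1,move L,goto B. Now: state=B, head=-1, tape[-2..1]=0010 (head:  ^)
Step 2: in state B at pos -1, read 0 -> (B,0)->write 1,move R,goto A. Now: state=A, head=0, tape[-2..1]=0110 (head:   ^)
Step 3: in state A at pos 0, read 1 -> (A,1)->write 1,move R,goto A. Now: state=A, head=1, tape[-2..2]=01100 (head:    ^)
Step 4: in state A at pos 1, read 0 -> (A,0)->write 1,move L,goto B. Now: state=B, head=0, tape[-2..2]=01110 (head:   ^)
Step 5: in state B at pos 0, read 1 -> (B,1)->write 0,move R,goto H. Now: state=H, head=1, tape[-2..2]=01010 (head:    ^)

Answer: 101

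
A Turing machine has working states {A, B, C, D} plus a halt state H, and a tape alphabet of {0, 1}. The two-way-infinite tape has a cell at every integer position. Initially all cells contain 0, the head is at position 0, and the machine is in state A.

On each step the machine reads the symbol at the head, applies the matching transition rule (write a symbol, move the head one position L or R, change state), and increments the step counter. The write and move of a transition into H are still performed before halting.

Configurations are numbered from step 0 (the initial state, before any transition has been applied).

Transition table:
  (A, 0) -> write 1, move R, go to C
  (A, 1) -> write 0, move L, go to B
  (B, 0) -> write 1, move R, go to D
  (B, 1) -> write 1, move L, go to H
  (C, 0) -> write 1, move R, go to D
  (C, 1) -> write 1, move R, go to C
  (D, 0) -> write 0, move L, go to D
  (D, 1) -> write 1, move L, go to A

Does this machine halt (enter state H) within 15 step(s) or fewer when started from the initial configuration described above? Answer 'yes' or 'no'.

Answer: yes

Derivation:
Step 1: in state A at pos 0, read 0 -> (A,0)->write 1,move R,goto C. Now: state=C, head=1, tape[-1..2]=0100 (head:   ^)
Step 2: in state C at pos 1, read 0 -> (C,0)->write 1,move R,goto D. Now: state=D, head=2, tape[-1..3]=01100 (head:    ^)
Step 3: in state D at pos 2, read 0 -> (D,0)->write 0,move L,goto D. Now: state=D, head=1, tape[-1..3]=01100 (head:   ^)
Step 4: in state D at pos 1, read 1 -> (D,1)->write 1,move L,goto A. Now: state=A, head=0, tape[-1..3]=01100 (head:  ^)
Step 5: in state A at pos 0, read 1 -> (A,1)->write 0,move L,goto B. Now: state=B, head=-1, tape[-2..3]=000100 (head:  ^)
Step 6: in state B at pos -1, read 0 -> (B,0)->write 1,move R,goto D. Now: state=D, head=0, tape[-2..3]=010100 (head:   ^)
Step 7: in state D at pos 0, read 0 -> (D,0)->write 0,move L,goto D. Now: state=D, head=-1, tape[-2..3]=010100 (head:  ^)
Step 8: in state D at pos -1, read 1 -> (D,1)->write 1,move L,goto A. Now: state=A, head=-2, tape[-3..3]=0010100 (head:  ^)
Step 9: in state A at pos -2, read 0 -> (A,0)->write 1,move R,goto C. Now: state=C, head=-1, tape[-3..3]=0110100 (head:   ^)
Step 10: in state C at pos -1, read 1 -> (C,1)->write 1,move R,goto C. Now: state=C, head=0, tape[-3..3]=0110100 (head:    ^)
Step 11: in state C at pos 0, read 0 -> (C,0)->write 1,move R,goto D. Now: state=D, head=1, tape[-3..3]=0111100 (head:     ^)
Step 12: in state D at pos 1, read 1 -> (D,1)->write 1,move L,goto A. Now: state=A, head=0, tape[-3..3]=0111100 (head:    ^)
Step 13: in state A at pos 0, read 1 -> (A,1)->write 0,move L,goto B. Now: state=B, head=-1, tape[-3..3]=0110100 (head:   ^)
Step 14: in state B at pos -1, read 1 -> (B,1)->write 1,move L,goto H. Now: state=H, head=-2, tape[-3..3]=0110100 (head:  ^)
State H reached at step 14; 14 <= 15 -> yes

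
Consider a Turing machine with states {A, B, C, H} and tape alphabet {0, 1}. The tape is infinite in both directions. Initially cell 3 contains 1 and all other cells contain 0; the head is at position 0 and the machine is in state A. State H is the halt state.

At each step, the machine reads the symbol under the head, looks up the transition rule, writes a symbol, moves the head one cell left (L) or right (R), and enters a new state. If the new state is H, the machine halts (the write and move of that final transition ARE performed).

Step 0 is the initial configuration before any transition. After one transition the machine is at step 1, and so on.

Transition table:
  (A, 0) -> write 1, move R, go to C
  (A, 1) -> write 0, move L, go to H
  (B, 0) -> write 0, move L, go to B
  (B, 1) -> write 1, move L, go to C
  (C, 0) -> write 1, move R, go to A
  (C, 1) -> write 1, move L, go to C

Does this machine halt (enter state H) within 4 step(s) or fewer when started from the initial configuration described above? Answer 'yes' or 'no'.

Step 1: in state A at pos 0, read 0 -> (A,0)->write 1,move R,goto C. Now: state=C, head=1, tape[-1..4]=010010 (head:   ^)
Step 2: in state C at pos 1, read 0 -> (C,0)->write 1,move R,goto A. Now: state=A, head=2, tape[-1..4]=011010 (head:    ^)
Step 3: in state A at pos 2, read 0 -> (A,0)->write 1,move R,goto C. Now: state=C, head=3, tape[-1..4]=011110 (head:     ^)
Step 4: in state C at pos 3, read 1 -> (C,1)->write 1,move L,goto C. Now: state=C, head=2, tape[-1..4]=011110 (head:    ^)
After 4 step(s): state = C (not H) -> not halted within 4 -> no

Answer: no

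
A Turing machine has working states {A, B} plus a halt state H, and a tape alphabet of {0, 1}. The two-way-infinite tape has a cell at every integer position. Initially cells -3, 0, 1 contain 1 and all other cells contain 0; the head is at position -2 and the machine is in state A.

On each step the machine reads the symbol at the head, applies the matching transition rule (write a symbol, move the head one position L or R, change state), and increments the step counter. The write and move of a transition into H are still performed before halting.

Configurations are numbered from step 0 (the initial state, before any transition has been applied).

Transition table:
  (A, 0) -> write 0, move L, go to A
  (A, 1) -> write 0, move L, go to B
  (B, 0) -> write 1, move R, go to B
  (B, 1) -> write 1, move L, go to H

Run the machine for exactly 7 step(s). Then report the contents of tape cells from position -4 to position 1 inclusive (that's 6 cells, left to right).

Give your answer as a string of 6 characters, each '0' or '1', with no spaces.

Step 1: in state A at pos -2, read 0 -> (A,0)->write 0,move L,goto A. Now: state=A, head=-3, tape[-4..2]=0100110 (head:  ^)
Step 2: in state A at pos -3, read 1 -> (A,1)->write 0,move L,goto B. Now: state=B, head=-4, tape[-5..2]=00000110 (head:  ^)
Step 3: in state B at pos -4, read 0 -> (B,0)->write 1,move R,goto B. Now: state=B, head=-3, tape[-5..2]=01000110 (head:   ^)
Step 4: in state B at pos -3, read 0 -> (B,0)->write 1,move R,goto B. Now: state=B, head=-2, tape[-5..2]=01100110 (head:    ^)
Step 5: in state B at pos -2, read 0 -> (B,0)->write 1,move R,goto B. Now: state=B, head=-1, tape[-5..2]=01110110 (head:     ^)
Step 6: in state B at pos -1, read 0 -> (B,0)->write 1,move R,goto B. Now: state=B, head=0, tape[-5..2]=01111110 (head:      ^)
Step 7: in state B at pos 0, read 1 -> (B,1)->write 1,move L,goto H. Now: state=H, head=-1, tape[-5..2]=01111110 (head:     ^)

Answer: 111111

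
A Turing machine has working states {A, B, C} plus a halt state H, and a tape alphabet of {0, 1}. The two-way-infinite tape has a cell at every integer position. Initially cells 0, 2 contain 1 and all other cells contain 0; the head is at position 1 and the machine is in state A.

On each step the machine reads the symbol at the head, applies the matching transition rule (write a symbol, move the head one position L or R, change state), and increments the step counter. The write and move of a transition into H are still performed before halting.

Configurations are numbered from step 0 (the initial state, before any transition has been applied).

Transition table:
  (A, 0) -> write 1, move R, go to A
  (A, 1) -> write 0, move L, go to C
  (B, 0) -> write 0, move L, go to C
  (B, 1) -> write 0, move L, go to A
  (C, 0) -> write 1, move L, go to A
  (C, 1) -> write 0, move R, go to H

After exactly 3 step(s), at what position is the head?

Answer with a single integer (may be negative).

Step 1: in state A at pos 1, read 0 -> (A,0)->write 1,move R,goto A. Now: state=A, head=2, tape[-1..3]=01110 (head:    ^)
Step 2: in state A at pos 2, read 1 -> (A,1)->write 0,move L,goto C. Now: state=C, head=1, tape[-1..3]=01100 (head:   ^)
Step 3: in state C at pos 1, read 1 -> (C,1)->write 0,move R,goto H. Now: state=H, head=2, tape[-1..3]=01000 (head:    ^)

Answer: 2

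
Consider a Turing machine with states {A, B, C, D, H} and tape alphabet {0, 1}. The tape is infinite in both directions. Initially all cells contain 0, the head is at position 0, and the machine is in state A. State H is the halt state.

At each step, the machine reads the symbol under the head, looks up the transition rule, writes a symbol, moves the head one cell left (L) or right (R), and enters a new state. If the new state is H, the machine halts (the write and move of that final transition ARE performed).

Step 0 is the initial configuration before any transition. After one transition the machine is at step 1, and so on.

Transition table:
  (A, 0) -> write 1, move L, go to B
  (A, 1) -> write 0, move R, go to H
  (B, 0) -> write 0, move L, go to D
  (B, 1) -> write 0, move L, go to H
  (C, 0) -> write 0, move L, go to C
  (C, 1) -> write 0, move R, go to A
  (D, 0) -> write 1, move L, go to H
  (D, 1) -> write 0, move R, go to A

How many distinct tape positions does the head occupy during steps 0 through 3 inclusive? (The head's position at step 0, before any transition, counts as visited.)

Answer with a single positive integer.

Step 1: in state A at pos 0, read 0 -> (A,0)->write 1,move L,goto B. Now: state=B, head=-1, tape[-2..1]=0010 (head:  ^)
Step 2: in state B at pos -1, read 0 -> (B,0)->write 0,move L,goto D. Now: state=D, head=-2, tape[-3..1]=00010 (head:  ^)
Step 3: in state D at pos -2, read 0 -> (D,0)->write 1,move L,goto H. Now: state=H, head=-3, tape[-4..1]=001010 (head:  ^)
Head positions at steps 0..3: starting at 0, distinct positions visited = {-3, -2, -1, 0} -> 4 position(s)

Answer: 4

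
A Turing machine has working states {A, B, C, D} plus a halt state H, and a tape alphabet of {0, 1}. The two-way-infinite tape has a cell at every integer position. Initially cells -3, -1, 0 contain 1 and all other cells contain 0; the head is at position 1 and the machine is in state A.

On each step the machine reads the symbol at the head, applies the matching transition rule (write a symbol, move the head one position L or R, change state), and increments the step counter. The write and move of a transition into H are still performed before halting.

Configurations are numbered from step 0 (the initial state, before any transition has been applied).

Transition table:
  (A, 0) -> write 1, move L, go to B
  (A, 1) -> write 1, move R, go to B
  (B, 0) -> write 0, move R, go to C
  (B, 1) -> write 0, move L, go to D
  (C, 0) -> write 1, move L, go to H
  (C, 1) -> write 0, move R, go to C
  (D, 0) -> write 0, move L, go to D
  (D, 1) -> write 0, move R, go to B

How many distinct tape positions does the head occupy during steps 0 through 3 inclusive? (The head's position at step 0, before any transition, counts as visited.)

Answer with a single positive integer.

Answer: 3

Derivation:
Step 1: in state A at pos 1, read 0 -> (A,0)->write 1,move L,goto B. Now: state=B, head=0, tape[-4..2]=0101110 (head:     ^)
Step 2: in state B at pos 0, read 1 -> (B,1)->write 0,move L,goto D. Now: state=D, head=-1, tape[-4..2]=0101010 (head:    ^)
Step 3: in state D at pos -1, read 1 -> (D,1)->write 0,move R,goto B. Now: state=B, head=0, tape[-4..2]=0100010 (head:     ^)
Head positions at steps 0..3: starting at 1, distinct positions visited = {-1, 0, 1} -> 3 position(s)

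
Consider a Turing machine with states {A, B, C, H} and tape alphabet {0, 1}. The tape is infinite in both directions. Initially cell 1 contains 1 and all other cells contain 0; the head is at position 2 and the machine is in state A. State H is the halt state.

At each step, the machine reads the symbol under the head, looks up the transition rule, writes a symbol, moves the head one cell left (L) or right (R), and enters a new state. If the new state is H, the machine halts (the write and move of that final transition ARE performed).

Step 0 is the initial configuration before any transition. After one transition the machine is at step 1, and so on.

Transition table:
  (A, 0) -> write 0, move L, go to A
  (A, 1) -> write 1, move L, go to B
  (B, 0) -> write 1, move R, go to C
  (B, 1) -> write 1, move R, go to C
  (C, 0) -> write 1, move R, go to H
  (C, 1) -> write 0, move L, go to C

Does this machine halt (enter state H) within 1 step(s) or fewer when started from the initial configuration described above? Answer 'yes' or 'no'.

Step 1: in state A at pos 2, read 0 -> (A,0)->write 0,move L,goto A. Now: state=A, head=1, tape[0..3]=0100 (head:  ^)
After 1 step(s): state = A (not H) -> not halted within 1 -> no

Answer: no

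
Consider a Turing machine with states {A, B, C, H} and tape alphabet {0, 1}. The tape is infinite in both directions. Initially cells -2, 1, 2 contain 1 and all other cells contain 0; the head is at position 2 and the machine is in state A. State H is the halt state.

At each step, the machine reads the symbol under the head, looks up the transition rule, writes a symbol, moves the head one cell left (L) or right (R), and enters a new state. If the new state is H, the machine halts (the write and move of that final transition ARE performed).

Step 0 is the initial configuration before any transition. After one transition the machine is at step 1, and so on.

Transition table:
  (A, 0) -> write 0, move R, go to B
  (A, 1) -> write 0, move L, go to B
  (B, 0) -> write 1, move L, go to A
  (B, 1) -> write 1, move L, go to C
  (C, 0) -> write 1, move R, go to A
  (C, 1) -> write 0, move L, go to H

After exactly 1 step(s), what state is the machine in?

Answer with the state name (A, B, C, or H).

Answer: B

Derivation:
Step 1: in state A at pos 2, read 1 -> (A,1)->write 0,move L,goto B. Now: state=B, head=1, tape[-3..3]=0100100 (head:     ^)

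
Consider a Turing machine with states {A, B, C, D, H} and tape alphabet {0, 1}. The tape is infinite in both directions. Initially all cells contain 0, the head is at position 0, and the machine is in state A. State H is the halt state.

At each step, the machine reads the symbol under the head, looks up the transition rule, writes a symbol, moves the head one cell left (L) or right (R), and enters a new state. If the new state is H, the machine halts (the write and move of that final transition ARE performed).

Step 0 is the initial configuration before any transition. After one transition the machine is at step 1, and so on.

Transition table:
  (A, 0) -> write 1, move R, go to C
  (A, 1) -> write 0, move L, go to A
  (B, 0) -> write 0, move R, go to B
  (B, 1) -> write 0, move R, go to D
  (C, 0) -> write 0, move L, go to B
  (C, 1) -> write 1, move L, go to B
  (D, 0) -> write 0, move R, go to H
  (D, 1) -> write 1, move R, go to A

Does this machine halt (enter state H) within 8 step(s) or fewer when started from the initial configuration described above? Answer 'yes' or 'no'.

Answer: yes

Derivation:
Step 1: in state A at pos 0, read 0 -> (A,0)->write 1,move R,goto C. Now: state=C, head=1, tape[-1..2]=0100 (head:   ^)
Step 2: in state C at pos 1, read 0 -> (C,0)->write 0,move L,goto B. Now: state=B, head=0, tape[-1..2]=0100 (head:  ^)
Step 3: in state B at pos 0, read 1 -> (B,1)->write 0,move R,goto D. Now: state=D, head=1, tape[-1..2]=0000 (head:   ^)
Step 4: in state D at pos 1, read 0 -> (D,0)->write 0,move R,goto H. Now: state=H, head=2, tape[-1..3]=00000 (head:    ^)
State H reached at step 4; 4 <= 8 -> yes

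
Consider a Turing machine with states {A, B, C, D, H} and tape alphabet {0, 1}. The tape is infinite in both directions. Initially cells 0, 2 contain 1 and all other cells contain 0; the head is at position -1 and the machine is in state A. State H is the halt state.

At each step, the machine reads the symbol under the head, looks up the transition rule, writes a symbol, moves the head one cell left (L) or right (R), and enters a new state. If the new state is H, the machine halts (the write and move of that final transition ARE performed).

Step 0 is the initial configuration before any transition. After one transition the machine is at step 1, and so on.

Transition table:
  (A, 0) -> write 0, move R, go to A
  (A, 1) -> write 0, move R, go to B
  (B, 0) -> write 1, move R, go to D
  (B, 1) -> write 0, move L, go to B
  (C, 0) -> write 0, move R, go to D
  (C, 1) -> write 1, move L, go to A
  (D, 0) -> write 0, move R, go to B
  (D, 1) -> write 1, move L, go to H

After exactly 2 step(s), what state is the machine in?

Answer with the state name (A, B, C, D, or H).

Answer: B

Derivation:
Step 1: in state A at pos -1, read 0 -> (A,0)->write 0,move R,goto A. Now: state=A, head=0, tape[-2..3]=001010 (head:   ^)
Step 2: in state A at pos 0, read 1 -> (A,1)->write 0,move R,goto B. Now: state=B, head=1, tape[-2..3]=000010 (head:    ^)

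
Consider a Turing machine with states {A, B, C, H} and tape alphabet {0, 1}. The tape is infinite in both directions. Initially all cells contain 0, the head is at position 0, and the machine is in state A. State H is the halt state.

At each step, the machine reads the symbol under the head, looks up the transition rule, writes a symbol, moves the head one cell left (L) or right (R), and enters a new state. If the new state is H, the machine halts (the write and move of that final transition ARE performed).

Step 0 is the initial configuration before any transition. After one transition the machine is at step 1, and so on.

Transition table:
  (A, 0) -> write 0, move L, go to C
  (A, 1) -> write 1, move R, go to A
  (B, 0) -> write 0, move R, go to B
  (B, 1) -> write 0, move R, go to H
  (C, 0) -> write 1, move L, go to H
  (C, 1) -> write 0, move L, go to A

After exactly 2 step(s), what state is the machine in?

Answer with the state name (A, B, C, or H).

Answer: H

Derivation:
Step 1: in state A at pos 0, read 0 -> (A,0)->write 0,move L,goto C. Now: state=C, head=-1, tape[-2..1]=0000 (head:  ^)
Step 2: in state C at pos -1, read 0 -> (C,0)->write 1,move L,goto H. Now: state=H, head=-2, tape[-3..1]=00100 (head:  ^)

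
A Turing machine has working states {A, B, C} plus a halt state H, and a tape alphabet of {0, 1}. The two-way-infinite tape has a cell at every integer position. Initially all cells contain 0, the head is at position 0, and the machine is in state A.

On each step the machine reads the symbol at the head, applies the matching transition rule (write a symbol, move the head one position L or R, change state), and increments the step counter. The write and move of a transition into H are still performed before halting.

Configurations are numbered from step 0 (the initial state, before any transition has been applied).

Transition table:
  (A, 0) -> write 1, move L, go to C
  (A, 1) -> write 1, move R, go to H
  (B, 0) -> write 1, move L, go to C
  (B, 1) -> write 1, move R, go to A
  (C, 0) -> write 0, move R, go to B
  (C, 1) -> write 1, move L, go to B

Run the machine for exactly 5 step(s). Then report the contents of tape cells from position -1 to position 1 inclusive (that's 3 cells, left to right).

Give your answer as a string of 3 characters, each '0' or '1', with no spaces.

Answer: 011

Derivation:
Step 1: in state A at pos 0, read 0 -> (A,0)->write 1,move L,goto C. Now: state=C, head=-1, tape[-2..1]=0010 (head:  ^)
Step 2: in state C at pos -1, read 0 -> (C,0)->write 0,move R,goto B. Now: state=B, head=0, tape[-2..1]=0010 (head:   ^)
Step 3: in state B at pos 0, read 1 -> (B,1)->write 1,move R,goto A. Now: state=A, head=1, tape[-2..2]=00100 (head:    ^)
Step 4: in state A at pos 1, read 0 -> (A,0)->write 1,move L,goto C. Now: state=C, head=0, tape[-2..2]=00110 (head:   ^)
Step 5: in state C at pos 0, read 1 -> (C,1)->write 1,move L,goto B. Now: state=B, head=-1, tape[-2..2]=00110 (head:  ^)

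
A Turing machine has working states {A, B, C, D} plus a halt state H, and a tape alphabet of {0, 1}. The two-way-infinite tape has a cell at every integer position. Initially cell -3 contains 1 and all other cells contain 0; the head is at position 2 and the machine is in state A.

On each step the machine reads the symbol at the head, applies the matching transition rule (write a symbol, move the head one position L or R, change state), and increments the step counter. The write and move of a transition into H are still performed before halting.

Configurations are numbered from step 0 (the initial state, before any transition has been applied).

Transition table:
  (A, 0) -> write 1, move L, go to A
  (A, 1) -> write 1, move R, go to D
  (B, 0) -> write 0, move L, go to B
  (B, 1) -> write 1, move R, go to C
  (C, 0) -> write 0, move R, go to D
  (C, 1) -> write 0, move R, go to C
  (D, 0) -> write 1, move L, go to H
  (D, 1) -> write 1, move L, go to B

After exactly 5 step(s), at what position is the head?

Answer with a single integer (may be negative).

Step 1: in state A at pos 2, read 0 -> (A,0)->write 1,move L,goto A. Now: state=A, head=1, tape[-4..3]=01000010 (head:      ^)
Step 2: in state A at pos 1, read 0 -> (A,0)->write 1,move L,goto A. Now: state=A, head=0, tape[-4..3]=01000110 (head:     ^)
Step 3: in state A at pos 0, read 0 -> (A,0)->write 1,move L,goto A. Now: state=A, head=-1, tape[-4..3]=01001110 (head:    ^)
Step 4: in state A at pos -1, read 0 -> (A,0)->write 1,move L,goto A. Now: state=A, head=-2, tape[-4..3]=01011110 (head:   ^)
Step 5: in state A at pos -2, read 0 -> (A,0)->write 1,move L,goto A. Now: state=A, head=-3, tape[-4..3]=01111110 (head:  ^)

Answer: -3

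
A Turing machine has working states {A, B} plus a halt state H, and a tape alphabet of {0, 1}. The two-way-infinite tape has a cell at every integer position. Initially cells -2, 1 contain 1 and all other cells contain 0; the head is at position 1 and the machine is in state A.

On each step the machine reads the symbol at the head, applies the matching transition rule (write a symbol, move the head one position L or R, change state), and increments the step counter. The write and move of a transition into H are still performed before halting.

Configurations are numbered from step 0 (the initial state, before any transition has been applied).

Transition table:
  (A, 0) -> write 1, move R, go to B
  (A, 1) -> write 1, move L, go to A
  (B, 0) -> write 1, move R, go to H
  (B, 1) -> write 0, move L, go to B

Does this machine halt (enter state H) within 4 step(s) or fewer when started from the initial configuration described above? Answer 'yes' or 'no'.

Answer: no

Derivation:
Step 1: in state A at pos 1, read 1 -> (A,1)->write 1,move L,goto A. Now: state=A, head=0, tape[-3..2]=010010 (head:    ^)
Step 2: in state A at pos 0, read 0 -> (A,0)->write 1,move R,goto B. Now: state=B, head=1, tape[-3..2]=010110 (head:     ^)
Step 3: in state B at pos 1, read 1 -> (B,1)->write 0,move L,goto B. Now: state=B, head=0, tape[-3..2]=010100 (head:    ^)
Step 4: in state B at pos 0, read 1 -> (B,1)->write 0,move L,goto B. Now: state=B, head=-1, tape[-3..2]=010000 (head:   ^)
After 4 step(s): state = B (not H) -> not halted within 4 -> no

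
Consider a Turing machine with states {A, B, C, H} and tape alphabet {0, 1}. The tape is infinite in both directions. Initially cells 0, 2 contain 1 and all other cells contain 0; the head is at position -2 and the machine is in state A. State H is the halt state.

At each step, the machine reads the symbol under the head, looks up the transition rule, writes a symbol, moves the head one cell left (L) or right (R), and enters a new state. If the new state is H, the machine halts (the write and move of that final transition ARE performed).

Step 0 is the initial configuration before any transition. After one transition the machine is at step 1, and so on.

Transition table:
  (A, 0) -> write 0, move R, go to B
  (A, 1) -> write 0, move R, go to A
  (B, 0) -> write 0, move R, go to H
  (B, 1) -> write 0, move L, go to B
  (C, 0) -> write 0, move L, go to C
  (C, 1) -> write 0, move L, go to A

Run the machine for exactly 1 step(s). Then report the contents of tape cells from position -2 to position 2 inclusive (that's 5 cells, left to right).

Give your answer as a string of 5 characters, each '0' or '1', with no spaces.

Step 1: in state A at pos -2, read 0 -> (A,0)->write 0,move R,goto B. Now: state=B, head=-1, tape[-3..3]=0001010 (head:   ^)

Answer: 00101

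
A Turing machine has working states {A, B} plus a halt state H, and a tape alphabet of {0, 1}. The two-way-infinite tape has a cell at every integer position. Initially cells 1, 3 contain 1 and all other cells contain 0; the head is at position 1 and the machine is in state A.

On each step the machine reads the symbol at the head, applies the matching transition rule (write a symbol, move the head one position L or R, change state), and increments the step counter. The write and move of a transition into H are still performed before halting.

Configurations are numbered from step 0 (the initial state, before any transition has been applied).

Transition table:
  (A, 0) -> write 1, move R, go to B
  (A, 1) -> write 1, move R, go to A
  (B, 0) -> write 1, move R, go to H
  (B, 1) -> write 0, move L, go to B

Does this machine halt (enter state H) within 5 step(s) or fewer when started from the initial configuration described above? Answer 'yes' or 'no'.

Answer: no

Derivation:
Step 1: in state A at pos 1, read 1 -> (A,1)->write 1,move R,goto A. Now: state=A, head=2, tape[0..4]=01010 (head:   ^)
Step 2: in state A at pos 2, read 0 -> (A,0)->write 1,move R,goto B. Now: state=B, head=3, tape[0..4]=01110 (head:    ^)
Step 3: in state B at pos 3, read 1 -> (B,1)->write 0,move L,goto B. Now: state=B, head=2, tape[0..4]=01100 (head:   ^)
Step 4: in state B at pos 2, read 1 -> (B,1)->write 0,move L,goto B. Now: state=B, head=1, tape[0..4]=01000 (head:  ^)
Step 5: in state B at pos 1, read 1 -> (B,1)->write 0,move L,goto B. Now: state=B, head=0, tape[-1..4]=000000 (head:  ^)
After 5 step(s): state = B (not H) -> not halted within 5 -> no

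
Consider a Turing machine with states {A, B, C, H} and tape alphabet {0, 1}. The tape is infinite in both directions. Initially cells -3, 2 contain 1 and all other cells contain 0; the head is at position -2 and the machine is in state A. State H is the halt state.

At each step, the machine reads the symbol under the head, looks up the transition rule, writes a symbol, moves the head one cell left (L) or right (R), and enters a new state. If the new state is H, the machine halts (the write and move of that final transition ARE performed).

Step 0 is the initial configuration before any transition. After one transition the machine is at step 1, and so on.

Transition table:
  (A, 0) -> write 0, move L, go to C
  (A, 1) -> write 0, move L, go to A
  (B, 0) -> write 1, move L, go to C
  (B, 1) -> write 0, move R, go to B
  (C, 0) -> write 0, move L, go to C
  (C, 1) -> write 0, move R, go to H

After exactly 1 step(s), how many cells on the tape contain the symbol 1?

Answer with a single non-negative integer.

Step 1: in state A at pos -2, read 0 -> (A,0)->write 0,move L,goto C. Now: state=C, head=-3, tape[-4..3]=01000010 (head:  ^)
Cells containing 1 after step 1: {-3, 2} -> 2 cell(s)

Answer: 2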